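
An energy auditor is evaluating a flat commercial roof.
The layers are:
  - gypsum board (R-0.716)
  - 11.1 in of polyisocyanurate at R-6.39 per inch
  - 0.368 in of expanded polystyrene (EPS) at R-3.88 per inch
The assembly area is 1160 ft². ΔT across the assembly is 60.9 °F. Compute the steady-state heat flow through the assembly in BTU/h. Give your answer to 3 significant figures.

967 BTU/h

11.1 × 6.39 = 70.93
0.368 × 3.88 = 1.428
R_total = 0.716 + 70.93 + 1.428 = 73.07 ft²·°F·h/BTU
Q = A·ΔT/R = 1160 × 60.9 / 73.07 = 966.8 BTU/h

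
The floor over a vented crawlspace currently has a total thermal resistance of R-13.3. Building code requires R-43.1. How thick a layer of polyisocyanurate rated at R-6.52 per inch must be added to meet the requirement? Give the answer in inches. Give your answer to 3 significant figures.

ΔR = 43.1 − 13.3 = 29.8 ft²·°F·h/BTU
L = ΔR / (R/in) = 29.8/6.52 = 4.571 in

4.57 in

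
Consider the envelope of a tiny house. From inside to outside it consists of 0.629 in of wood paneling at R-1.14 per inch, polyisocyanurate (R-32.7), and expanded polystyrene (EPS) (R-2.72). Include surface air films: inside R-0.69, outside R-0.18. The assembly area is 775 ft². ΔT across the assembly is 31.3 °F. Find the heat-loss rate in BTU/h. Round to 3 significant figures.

0.629 × 1.14 = 0.7171
R_total = 0.69 + 0.7171 + 32.7 + 2.72 + 0.18 = 37.01 ft²·°F·h/BTU
Q = A·ΔT/R = 775 × 31.3 / 37.01 = 655.5 BTU/h

655 BTU/h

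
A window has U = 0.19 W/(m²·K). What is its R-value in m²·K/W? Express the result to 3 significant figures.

R = 1/U = 1/0.19 = 5.263

5.26 m²·K/W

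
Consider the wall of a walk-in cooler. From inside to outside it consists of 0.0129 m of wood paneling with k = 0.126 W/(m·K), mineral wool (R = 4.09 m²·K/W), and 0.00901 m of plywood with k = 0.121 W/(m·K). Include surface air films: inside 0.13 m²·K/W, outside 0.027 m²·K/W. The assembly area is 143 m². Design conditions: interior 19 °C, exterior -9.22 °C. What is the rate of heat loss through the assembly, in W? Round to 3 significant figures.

0.0129/0.126 = 0.1024
0.00901/0.121 = 0.07446
R_total = 0.13 + 0.1024 + 4.09 + 0.07446 + 0.027 = 4.424 m²·K/W
Q = A·ΔT/R = 143 × (19 − (-9.22)) / 4.424 = 912.2 W

912 W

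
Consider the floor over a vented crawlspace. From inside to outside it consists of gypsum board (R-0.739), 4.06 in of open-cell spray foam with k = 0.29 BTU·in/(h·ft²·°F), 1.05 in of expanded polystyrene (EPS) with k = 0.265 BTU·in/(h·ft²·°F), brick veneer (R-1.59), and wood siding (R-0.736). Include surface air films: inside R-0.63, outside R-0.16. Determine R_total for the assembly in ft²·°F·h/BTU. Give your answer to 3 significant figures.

21.8 ft²·°F·h/BTU

4.06/0.29 = 14
1.05/0.265 = 3.962
R_total = 0.63 + 0.739 + 14 + 3.962 + 1.59 + 0.736 + 0.16 = 21.82 ft²·°F·h/BTU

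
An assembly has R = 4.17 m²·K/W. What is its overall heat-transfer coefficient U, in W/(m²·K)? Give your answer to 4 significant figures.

0.2398 W/(m²·K)

U = 1/R = 1/4.17 = 0.23981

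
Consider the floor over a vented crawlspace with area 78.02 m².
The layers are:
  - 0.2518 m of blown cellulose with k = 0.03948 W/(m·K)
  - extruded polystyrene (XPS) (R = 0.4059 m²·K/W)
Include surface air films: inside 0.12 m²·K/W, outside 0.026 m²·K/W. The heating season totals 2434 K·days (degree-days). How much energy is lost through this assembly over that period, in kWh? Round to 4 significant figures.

0.2518/0.03948 = 6.3779
R_total = 0.12 + 6.3779 + 0.4059 + 0.026 = 6.9298 m²·K/W
E = A × HDD × 24 / R / 1000 = 78.02 × 2434 × 24 / 6.9298 / 1000 = 657.68 kWh

657.7 kWh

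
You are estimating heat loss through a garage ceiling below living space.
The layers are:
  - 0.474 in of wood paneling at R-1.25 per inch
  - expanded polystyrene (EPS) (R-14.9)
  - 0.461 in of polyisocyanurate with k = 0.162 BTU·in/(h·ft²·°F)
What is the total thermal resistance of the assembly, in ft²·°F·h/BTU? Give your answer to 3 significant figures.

18.3 ft²·°F·h/BTU

0.474 × 1.25 = 0.5925
0.461/0.162 = 2.846
R_total = 0.5925 + 14.9 + 2.846 = 18.34 ft²·°F·h/BTU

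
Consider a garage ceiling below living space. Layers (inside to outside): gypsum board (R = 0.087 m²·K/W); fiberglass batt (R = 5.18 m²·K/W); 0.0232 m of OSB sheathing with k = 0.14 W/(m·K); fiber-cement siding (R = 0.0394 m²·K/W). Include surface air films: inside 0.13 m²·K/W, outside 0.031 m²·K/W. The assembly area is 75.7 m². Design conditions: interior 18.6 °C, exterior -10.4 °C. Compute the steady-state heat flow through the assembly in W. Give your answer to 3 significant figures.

0.0232/0.14 = 0.1657
R_total = 0.13 + 0.087 + 5.18 + 0.1657 + 0.0394 + 0.031 = 5.633 m²·K/W
Q = A·ΔT/R = 75.7 × (18.6 − (-10.4)) / 5.633 = 389.7 W

390 W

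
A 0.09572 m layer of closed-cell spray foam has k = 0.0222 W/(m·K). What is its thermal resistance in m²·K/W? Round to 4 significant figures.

R = L/k = 0.09572/0.0222 = 4.3117 m²·K/W

4.312 m²·K/W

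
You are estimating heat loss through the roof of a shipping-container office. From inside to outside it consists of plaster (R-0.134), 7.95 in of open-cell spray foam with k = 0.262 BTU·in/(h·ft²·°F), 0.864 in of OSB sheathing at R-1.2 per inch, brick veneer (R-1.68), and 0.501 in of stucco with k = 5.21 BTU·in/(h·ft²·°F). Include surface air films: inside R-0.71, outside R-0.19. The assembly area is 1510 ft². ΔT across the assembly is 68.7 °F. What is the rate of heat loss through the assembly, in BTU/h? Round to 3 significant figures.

3030 BTU/h

7.95/0.262 = 30.34
0.864 × 1.2 = 1.037
0.501/5.21 = 0.09616
R_total = 0.71 + 0.134 + 30.34 + 1.037 + 1.68 + 0.09616 + 0.19 = 34.19 ft²·°F·h/BTU
Q = A·ΔT/R = 1510 × 68.7 / 34.19 = 3034 BTU/h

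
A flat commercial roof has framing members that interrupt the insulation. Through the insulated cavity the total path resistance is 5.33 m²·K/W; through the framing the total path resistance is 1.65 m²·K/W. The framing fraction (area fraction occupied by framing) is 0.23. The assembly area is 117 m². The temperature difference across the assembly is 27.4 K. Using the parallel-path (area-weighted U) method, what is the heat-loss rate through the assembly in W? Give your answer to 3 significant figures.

910 W

U_eff = 0.77/5.33 + 0.23/1.65 = 0.1445 + 0.1394 = 0.2839
R_eff = 1/U_eff = 3.523 m²·K/W
Q = 117 × 27.4 / 3.523 = 910 W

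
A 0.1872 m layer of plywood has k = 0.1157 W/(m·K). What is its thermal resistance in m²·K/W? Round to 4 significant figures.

1.618 m²·K/W

R = L/k = 0.1872/0.1157 = 1.618 m²·K/W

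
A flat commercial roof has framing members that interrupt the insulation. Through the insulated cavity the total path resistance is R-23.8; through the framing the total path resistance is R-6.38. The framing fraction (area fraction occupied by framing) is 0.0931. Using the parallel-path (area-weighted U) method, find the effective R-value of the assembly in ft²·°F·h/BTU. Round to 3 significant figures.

19.0 ft²·°F·h/BTU

U_eff = 0.9069/23.8 + 0.0931/6.38 = 0.03811 + 0.01459 = 0.0527
R_eff = 1/U_eff = 18.98 ft²·°F·h/BTU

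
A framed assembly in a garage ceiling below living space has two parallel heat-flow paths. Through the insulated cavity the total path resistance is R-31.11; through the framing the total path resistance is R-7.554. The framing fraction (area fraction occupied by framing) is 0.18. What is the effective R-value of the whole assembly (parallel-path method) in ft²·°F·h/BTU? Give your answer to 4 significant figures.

U_eff = 0.82/31.11 + 0.18/7.554 = 0.026358 + 0.023828 = 0.050187
R_eff = 1/U_eff = 19.926 ft²·°F·h/BTU

19.93 ft²·°F·h/BTU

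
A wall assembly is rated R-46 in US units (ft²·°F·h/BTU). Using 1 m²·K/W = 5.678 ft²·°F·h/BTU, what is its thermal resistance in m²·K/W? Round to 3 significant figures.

8.10 m²·K/W

R_SI = 46/5.678 = 8.101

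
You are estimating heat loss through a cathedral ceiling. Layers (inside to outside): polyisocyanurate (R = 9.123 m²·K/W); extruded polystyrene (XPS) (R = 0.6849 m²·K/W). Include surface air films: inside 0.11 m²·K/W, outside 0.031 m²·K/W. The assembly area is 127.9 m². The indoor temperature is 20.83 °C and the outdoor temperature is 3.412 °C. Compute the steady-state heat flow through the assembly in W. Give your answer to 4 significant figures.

R_total = 0.11 + 9.123 + 0.6849 + 0.031 = 9.9489 m²·K/W
Q = A·ΔT/R = 127.9 × (20.83 − 3.412) / 9.9489 = 223.92 W

223.9 W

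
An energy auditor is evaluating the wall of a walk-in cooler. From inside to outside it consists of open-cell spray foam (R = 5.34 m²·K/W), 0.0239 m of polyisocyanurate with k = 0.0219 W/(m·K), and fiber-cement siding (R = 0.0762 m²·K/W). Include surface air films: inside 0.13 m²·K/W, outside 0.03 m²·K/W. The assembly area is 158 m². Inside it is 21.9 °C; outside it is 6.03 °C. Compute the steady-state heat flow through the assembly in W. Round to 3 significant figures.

0.0239/0.0219 = 1.091
R_total = 0.13 + 5.34 + 1.091 + 0.0762 + 0.03 = 6.668 m²·K/W
Q = A·ΔT/R = 158 × (21.9 − 6.03) / 6.668 = 376.1 W

376 W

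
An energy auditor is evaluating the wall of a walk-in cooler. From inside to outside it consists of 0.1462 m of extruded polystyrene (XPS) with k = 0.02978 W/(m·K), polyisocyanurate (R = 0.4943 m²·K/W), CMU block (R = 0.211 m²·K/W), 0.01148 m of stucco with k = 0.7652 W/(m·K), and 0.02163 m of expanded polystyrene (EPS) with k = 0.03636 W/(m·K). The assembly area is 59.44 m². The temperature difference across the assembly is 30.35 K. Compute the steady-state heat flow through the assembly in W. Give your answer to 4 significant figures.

289.8 W

0.1462/0.02978 = 4.9093
0.01148/0.7652 = 0.015003
0.02163/0.03636 = 0.59488
R_total = 4.9093 + 0.4943 + 0.211 + 0.015003 + 0.59488 = 6.2245 m²·K/W
Q = A·ΔT/R = 59.44 × 30.35 / 6.2245 = 289.82 W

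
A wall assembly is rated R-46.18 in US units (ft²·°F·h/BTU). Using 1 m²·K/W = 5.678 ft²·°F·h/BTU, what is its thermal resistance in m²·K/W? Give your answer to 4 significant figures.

R_SI = 46.18/5.678 = 8.1331

8.133 m²·K/W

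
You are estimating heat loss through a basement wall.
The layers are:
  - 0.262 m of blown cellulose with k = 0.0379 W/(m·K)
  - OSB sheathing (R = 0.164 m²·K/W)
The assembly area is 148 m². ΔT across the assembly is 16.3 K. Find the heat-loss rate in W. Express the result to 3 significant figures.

0.262/0.0379 = 6.913
R_total = 6.913 + 0.164 = 7.077 m²·K/W
Q = A·ΔT/R = 148 × 16.3 / 7.077 = 340.9 W

341 W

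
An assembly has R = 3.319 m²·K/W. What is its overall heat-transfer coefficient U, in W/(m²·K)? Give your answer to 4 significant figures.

U = 1/R = 1/3.319 = 0.3013

0.3013 W/(m²·K)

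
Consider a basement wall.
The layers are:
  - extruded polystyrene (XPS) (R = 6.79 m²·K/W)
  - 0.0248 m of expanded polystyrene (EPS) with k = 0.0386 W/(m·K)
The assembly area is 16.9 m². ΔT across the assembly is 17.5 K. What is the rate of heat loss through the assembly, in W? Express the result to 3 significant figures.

39.8 W

0.0248/0.0386 = 0.6425
R_total = 6.79 + 0.6425 = 7.432 m²·K/W
Q = A·ΔT/R = 16.9 × 17.5 / 7.432 = 39.79 W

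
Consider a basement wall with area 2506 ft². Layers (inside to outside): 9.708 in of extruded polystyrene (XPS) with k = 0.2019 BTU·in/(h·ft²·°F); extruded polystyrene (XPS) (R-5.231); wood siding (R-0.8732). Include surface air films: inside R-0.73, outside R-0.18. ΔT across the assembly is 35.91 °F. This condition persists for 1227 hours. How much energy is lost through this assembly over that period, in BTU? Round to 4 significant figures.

2004000 BTU

9.708/0.2019 = 48.083
R_total = 0.73 + 48.083 + 5.231 + 0.8732 + 0.18 = 55.097 ft²·°F·h/BTU
Q = 2506 × 35.91 / 55.097 = 1633.3 BTU/h
E = 1633.3 × 1227 = 2004100 BTU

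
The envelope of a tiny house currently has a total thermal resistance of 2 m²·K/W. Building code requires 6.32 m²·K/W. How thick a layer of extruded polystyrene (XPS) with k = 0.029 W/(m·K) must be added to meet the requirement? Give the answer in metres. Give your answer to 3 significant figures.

ΔR = 6.32 − 2 = 4.32 m²·K/W
L = ΔR × k = 4.32 × 0.029 = 0.1253 m

0.125 m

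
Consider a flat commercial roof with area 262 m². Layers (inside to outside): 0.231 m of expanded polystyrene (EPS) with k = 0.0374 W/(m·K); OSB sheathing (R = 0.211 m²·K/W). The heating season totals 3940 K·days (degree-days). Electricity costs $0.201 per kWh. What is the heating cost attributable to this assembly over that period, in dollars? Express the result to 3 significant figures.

780 dollars

0.231/0.0374 = 6.176
R_total = 6.176 + 0.211 = 6.387 m²·K/W
E = A × HDD × 24 / R / 1000 = 262 × 3940 × 24 / 6.387 / 1000 = 3879 kWh
Cost = 3879 × 0.201 = $779.6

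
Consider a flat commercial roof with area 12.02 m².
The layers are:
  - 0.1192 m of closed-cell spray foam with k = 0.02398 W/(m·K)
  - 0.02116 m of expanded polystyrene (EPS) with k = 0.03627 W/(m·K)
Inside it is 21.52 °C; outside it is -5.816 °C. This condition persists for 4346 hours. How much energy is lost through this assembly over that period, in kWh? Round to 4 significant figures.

257.1 kWh

0.1192/0.02398 = 4.9708
0.02116/0.03627 = 0.5834
R_total = 4.9708 + 0.5834 = 5.5542 m²·K/W
Q = 12.02 × (21.52 − (-5.816)) / 5.5542 = 59.158 W
E = 59.158 W × 4346 h / 1000 = 257.1 kWh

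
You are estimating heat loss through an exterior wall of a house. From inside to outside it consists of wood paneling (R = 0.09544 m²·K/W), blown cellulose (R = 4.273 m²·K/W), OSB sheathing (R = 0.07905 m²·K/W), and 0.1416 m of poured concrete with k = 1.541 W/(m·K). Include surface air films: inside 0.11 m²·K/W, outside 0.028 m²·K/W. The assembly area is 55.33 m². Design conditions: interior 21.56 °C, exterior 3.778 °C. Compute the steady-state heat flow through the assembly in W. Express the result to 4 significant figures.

0.1416/1.541 = 0.091888
R_total = 0.11 + 0.09544 + 4.273 + 0.07905 + 0.091888 + 0.028 = 4.6774 m²·K/W
Q = A·ΔT/R = 55.33 × (21.56 − 3.778) / 4.6774 = 210.35 W

210.3 W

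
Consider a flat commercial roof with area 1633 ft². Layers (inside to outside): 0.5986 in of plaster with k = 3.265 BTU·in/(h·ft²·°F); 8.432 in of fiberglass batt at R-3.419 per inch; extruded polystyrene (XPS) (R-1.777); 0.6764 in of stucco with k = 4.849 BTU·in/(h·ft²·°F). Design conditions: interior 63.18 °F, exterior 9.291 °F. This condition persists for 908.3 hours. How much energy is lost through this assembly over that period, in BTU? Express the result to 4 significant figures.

2584000 BTU

0.5986/3.265 = 0.18334
8.432 × 3.419 = 28.829
0.6764/4.849 = 0.13949
R_total = 0.18334 + 28.829 + 1.777 + 0.13949 = 30.929 ft²·°F·h/BTU
Q = 1633 × (63.18 − 9.291) / 30.929 = 2845.3 BTU/h
E = 2845.3 × 908.3 = 2584400 BTU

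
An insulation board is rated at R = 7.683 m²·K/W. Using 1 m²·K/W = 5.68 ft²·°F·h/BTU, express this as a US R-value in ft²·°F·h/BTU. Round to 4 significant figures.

R_US = 7.683 × 5.68 = 43.639

43.64 ft²·°F·h/BTU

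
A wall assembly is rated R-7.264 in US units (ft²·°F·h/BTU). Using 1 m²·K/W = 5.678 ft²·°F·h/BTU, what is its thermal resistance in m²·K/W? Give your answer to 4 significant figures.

R_SI = 7.264/5.678 = 1.2793

1.279 m²·K/W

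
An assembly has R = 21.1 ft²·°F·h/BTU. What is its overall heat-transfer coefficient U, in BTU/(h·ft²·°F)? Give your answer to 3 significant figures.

U = 1/R = 1/21.1 = 0.04739

0.0474 BTU/(h·ft²·°F)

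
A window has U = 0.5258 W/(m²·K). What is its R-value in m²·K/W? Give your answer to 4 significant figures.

R = 1/U = 1/0.5258 = 1.9019

1.902 m²·K/W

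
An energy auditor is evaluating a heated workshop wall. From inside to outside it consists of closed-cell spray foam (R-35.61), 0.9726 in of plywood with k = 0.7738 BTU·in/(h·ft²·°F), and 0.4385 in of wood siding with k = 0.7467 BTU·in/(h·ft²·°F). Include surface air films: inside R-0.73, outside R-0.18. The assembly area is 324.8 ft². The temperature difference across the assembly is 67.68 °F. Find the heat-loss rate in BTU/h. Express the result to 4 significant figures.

573.0 BTU/h

0.9726/0.7738 = 1.2569
0.4385/0.7467 = 0.58725
R_total = 0.73 + 35.61 + 1.2569 + 0.58725 + 0.18 = 38.364 ft²·°F·h/BTU
Q = A·ΔT/R = 324.8 × 67.68 / 38.364 = 572.99 BTU/h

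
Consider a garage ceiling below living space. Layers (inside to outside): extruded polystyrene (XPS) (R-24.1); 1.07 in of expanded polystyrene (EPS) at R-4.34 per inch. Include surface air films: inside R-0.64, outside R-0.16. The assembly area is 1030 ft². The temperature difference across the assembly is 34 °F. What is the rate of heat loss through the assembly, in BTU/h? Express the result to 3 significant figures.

1.07 × 4.34 = 4.644
R_total = 0.64 + 24.1 + 4.644 + 0.16 = 29.54 ft²·°F·h/BTU
Q = A·ΔT/R = 1030 × 34 / 29.54 = 1185 BTU/h

1190 BTU/h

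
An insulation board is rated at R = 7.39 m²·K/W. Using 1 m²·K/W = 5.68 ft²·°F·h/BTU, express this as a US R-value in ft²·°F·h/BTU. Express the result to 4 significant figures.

R_US = 7.39 × 5.68 = 41.975

41.98 ft²·°F·h/BTU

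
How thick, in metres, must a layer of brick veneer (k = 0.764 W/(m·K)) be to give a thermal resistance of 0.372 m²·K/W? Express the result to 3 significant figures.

L = R·k = 0.372 × 0.764 = 0.2842 m

0.284 m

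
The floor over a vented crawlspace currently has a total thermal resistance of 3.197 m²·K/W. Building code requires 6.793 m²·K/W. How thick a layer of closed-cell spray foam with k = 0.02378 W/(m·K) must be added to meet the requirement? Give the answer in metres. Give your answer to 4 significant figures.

0.08551 m

ΔR = 6.793 − 3.197 = 3.596 m²·K/W
L = ΔR × k = 3.596 × 0.02378 = 0.085513 m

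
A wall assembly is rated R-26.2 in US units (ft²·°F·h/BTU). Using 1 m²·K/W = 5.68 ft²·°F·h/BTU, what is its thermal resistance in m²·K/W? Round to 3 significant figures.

4.61 m²·K/W

R_SI = 26.2/5.68 = 4.613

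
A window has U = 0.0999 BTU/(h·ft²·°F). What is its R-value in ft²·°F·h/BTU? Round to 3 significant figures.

10.0 ft²·°F·h/BTU

R = 1/U = 1/0.0999 = 10.01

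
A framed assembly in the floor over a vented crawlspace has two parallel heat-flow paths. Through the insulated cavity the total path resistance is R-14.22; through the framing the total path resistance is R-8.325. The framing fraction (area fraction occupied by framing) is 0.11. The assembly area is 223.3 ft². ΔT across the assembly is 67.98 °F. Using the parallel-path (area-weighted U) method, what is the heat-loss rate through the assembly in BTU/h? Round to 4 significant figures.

U_eff = 0.89/14.22 + 0.11/8.325 = 0.062588 + 0.013213 = 0.075801
R_eff = 1/U_eff = 13.192 ft²·°F·h/BTU
Q = 223.3 × 67.98 / 13.192 = 1150.7 BTU/h

1151 BTU/h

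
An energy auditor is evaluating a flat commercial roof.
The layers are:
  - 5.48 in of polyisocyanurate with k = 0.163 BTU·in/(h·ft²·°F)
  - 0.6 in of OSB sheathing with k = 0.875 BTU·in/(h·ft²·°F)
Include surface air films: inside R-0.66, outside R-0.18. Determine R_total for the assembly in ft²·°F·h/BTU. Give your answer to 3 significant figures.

5.48/0.163 = 33.62
0.6/0.875 = 0.6857
R_total = 0.66 + 33.62 + 0.6857 + 0.18 = 35.15 ft²·°F·h/BTU

35.1 ft²·°F·h/BTU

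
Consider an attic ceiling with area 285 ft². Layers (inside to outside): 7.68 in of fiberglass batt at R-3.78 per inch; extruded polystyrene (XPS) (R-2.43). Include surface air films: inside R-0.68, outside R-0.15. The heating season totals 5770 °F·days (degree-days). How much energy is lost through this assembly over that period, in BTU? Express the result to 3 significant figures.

7.68 × 3.78 = 29.03
R_total = 0.68 + 29.03 + 2.43 + 0.15 = 32.29 ft²·°F·h/BTU
E = A × HDD × 24 / R = 285 × 5770 × 24 / 32.29 = 1222000 BTU

1220000 BTU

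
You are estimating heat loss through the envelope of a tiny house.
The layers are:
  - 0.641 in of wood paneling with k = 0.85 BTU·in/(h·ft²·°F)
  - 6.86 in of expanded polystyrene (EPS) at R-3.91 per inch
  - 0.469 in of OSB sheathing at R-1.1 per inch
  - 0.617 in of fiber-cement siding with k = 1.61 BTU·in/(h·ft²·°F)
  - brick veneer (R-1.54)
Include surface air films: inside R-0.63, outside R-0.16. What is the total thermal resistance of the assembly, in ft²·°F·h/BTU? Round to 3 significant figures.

0.641/0.85 = 0.7541
6.86 × 3.91 = 26.82
0.469 × 1.1 = 0.5159
0.617/1.61 = 0.3832
R_total = 0.63 + 0.7541 + 26.82 + 0.5159 + 0.3832 + 1.54 + 0.16 = 30.81 ft²·°F·h/BTU

30.8 ft²·°F·h/BTU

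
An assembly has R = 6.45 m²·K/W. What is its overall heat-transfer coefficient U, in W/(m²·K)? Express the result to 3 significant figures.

0.155 W/(m²·K)

U = 1/R = 1/6.45 = 0.155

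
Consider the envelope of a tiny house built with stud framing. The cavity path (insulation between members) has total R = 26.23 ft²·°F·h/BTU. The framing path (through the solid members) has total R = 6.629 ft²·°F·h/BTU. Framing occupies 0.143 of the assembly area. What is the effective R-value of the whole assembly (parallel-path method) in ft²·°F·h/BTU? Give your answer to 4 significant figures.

U_eff = 0.857/26.23 + 0.143/6.629 = 0.032673 + 0.021572 = 0.054244
R_eff = 1/U_eff = 18.435 ft²·°F·h/BTU

18.44 ft²·°F·h/BTU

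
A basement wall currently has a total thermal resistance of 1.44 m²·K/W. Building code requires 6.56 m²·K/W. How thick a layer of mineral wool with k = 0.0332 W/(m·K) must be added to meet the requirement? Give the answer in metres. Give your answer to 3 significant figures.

0.170 m

ΔR = 6.56 − 1.44 = 5.12 m²·K/W
L = ΔR × k = 5.12 × 0.0332 = 0.17 m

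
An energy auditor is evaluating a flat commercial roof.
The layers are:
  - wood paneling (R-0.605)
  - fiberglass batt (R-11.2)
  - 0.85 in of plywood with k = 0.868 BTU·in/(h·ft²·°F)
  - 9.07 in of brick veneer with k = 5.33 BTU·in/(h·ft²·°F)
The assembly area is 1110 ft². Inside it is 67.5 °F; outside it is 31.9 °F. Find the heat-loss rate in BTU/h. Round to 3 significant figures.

2730 BTU/h

0.85/0.868 = 0.9793
9.07/5.33 = 1.702
R_total = 0.605 + 11.2 + 0.9793 + 1.702 = 14.49 ft²·°F·h/BTU
Q = A·ΔT/R = 1110 × (67.5 − 31.9) / 14.49 = 2728 BTU/h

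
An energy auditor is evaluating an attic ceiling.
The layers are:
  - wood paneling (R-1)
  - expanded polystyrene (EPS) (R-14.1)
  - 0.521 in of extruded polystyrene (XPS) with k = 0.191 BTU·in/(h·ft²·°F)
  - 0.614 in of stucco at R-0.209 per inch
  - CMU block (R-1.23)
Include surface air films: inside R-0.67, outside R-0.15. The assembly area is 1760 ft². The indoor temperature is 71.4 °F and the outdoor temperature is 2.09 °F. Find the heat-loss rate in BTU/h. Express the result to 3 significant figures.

0.521/0.191 = 2.728
0.614 × 0.209 = 0.1283
R_total = 0.67 + 1 + 14.1 + 2.728 + 0.1283 + 1.23 + 0.15 = 20.01 ft²·°F·h/BTU
Q = A·ΔT/R = 1760 × (71.4 − 2.09) / 20.01 = 6097 BTU/h

6100 BTU/h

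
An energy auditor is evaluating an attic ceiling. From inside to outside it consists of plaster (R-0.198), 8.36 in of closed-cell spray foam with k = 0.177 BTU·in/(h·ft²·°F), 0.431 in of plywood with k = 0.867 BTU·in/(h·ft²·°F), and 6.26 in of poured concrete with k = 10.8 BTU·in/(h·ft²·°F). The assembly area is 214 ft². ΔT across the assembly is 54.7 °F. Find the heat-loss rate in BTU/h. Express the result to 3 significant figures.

8.36/0.177 = 47.23
0.431/0.867 = 0.4971
6.26/10.8 = 0.5796
R_total = 0.198 + 47.23 + 0.4971 + 0.5796 = 48.51 ft²·°F·h/BTU
Q = A·ΔT/R = 214 × 54.7 / 48.51 = 241.3 BTU/h

241 BTU/h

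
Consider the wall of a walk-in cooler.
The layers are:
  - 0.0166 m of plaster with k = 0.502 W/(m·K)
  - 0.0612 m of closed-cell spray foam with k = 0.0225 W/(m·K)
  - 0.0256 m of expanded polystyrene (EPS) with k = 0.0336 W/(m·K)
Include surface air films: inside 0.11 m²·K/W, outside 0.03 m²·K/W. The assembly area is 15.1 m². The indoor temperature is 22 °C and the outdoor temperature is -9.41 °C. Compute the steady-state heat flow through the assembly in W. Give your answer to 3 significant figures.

130 W

0.0166/0.502 = 0.03307
0.0612/0.0225 = 2.72
0.0256/0.0336 = 0.7619
R_total = 0.11 + 0.03307 + 2.72 + 0.7619 + 0.03 = 3.655 m²·K/W
Q = A·ΔT/R = 15.1 × (22 − (-9.41)) / 3.655 = 129.8 W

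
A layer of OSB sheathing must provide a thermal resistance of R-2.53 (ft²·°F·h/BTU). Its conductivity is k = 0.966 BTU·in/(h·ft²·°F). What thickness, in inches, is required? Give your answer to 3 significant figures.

L = R × k = 2.53 × 0.966 = 2.444 in

2.44 in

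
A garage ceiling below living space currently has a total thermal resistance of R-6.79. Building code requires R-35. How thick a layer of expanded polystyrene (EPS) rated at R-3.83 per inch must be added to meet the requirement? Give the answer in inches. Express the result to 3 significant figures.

7.37 in

ΔR = 35 − 6.79 = 28.21 ft²·°F·h/BTU
L = ΔR / (R/in) = 28.21/3.83 = 7.366 in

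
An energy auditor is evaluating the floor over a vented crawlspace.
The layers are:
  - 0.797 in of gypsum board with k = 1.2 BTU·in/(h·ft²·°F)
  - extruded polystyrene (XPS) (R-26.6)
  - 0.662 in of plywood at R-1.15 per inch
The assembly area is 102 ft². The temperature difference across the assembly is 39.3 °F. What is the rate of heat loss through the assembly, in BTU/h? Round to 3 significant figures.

0.797/1.2 = 0.6642
0.662 × 1.15 = 0.7613
R_total = 0.6642 + 26.6 + 0.7613 = 28.03 ft²·°F·h/BTU
Q = A·ΔT/R = 102 × 39.3 / 28.03 = 143 BTU/h

143 BTU/h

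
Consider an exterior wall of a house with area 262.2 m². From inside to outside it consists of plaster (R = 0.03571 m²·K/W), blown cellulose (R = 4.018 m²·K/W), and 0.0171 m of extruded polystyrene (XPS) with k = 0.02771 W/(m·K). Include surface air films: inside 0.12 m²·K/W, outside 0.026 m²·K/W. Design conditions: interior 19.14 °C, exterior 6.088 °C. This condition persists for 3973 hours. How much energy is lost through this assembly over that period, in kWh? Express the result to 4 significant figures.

2823 kWh

0.0171/0.02771 = 0.61711
R_total = 0.12 + 0.03571 + 4.018 + 0.61711 + 0.026 = 4.8168 m²·K/W
Q = 262.2 × (19.14 − 6.088) / 4.8168 = 710.48 W
E = 710.48 W × 3973 h / 1000 = 2822.7 kWh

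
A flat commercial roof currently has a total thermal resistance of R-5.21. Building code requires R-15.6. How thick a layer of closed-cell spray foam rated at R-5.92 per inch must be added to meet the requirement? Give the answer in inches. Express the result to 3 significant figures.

ΔR = 15.6 − 5.21 = 10.39 ft²·°F·h/BTU
L = ΔR / (R/in) = 10.39/5.92 = 1.755 in

1.76 in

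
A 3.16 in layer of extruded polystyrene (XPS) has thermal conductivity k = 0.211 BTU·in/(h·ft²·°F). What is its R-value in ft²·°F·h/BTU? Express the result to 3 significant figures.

15.0 ft²·°F·h/BTU

R = L/k = 3.16/0.211 = 14.98 ft²·°F·h/BTU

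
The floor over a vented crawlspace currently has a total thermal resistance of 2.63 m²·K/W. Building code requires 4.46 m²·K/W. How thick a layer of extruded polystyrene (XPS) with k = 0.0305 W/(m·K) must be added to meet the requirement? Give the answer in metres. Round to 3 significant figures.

ΔR = 4.46 − 2.63 = 1.83 m²·K/W
L = ΔR × k = 1.83 × 0.0305 = 0.05582 m

0.0558 m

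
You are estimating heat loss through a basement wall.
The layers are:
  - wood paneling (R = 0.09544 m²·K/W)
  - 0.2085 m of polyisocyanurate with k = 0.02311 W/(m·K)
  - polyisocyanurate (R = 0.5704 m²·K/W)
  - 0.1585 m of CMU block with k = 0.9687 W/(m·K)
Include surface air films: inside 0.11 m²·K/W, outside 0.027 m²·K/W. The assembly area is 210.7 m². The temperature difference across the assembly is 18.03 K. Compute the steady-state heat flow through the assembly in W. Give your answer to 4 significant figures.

0.2085/0.02311 = 9.0221
0.1585/0.9687 = 0.16362
R_total = 0.11 + 0.09544 + 9.0221 + 0.5704 + 0.16362 + 0.027 = 9.9885 m²·K/W
Q = A·ΔT/R = 210.7 × 18.03 / 9.9885 = 380.33 W

380.3 W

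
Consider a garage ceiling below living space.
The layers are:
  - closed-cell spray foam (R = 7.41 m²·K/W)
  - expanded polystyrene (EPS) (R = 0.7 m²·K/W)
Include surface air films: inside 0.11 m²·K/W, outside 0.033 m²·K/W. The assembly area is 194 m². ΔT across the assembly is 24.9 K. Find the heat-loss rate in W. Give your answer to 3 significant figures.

R_total = 0.11 + 7.41 + 0.7 + 0.033 = 8.253 m²·K/W
Q = A·ΔT/R = 194 × 24.9 / 8.253 = 585.3 W

585 W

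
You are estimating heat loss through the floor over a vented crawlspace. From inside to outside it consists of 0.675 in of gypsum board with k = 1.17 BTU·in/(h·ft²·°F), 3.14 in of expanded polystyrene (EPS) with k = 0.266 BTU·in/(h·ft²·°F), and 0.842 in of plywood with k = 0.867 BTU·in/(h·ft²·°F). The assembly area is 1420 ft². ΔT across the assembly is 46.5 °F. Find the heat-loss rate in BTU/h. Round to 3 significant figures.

4950 BTU/h

0.675/1.17 = 0.5769
3.14/0.266 = 11.8
0.842/0.867 = 0.9712
R_total = 0.5769 + 11.8 + 0.9712 = 13.35 ft²·°F·h/BTU
Q = A·ΔT/R = 1420 × 46.5 / 13.35 = 4945 BTU/h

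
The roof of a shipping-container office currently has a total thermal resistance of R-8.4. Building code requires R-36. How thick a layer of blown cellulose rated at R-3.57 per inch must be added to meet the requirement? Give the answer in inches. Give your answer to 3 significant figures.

ΔR = 36 − 8.4 = 27.6 ft²·°F·h/BTU
L = ΔR / (R/in) = 27.6/3.57 = 7.731 in

7.73 in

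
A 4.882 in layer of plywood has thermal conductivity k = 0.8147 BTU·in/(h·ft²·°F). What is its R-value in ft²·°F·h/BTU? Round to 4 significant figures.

5.992 ft²·°F·h/BTU

R = L/k = 4.882/0.8147 = 5.9924 ft²·°F·h/BTU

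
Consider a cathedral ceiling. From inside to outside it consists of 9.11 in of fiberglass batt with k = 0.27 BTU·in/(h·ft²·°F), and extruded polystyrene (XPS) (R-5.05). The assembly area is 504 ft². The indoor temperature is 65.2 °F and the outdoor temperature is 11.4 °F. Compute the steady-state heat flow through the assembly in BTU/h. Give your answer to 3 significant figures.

699 BTU/h

9.11/0.27 = 33.74
R_total = 33.74 + 5.05 = 38.79 ft²·°F·h/BTU
Q = A·ΔT/R = 504 × (65.2 − 11.4) / 38.79 = 699 BTU/h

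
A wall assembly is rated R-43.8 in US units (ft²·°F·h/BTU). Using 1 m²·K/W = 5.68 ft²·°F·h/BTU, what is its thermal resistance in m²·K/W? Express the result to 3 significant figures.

R_SI = 43.8/5.68 = 7.711

7.71 m²·K/W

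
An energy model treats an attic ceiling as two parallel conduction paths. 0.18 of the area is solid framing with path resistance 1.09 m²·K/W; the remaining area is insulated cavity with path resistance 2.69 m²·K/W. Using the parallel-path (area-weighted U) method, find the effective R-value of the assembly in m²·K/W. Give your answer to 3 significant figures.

U_eff = 0.82/2.69 + 0.18/1.09 = 0.3048 + 0.1651 = 0.47
R_eff = 1/U_eff = 2.128 m²·K/W

2.13 m²·K/W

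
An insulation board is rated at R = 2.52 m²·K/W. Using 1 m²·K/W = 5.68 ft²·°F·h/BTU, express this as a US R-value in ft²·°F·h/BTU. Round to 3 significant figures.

R_US = 2.52 × 5.68 = 14.31

14.3 ft²·°F·h/BTU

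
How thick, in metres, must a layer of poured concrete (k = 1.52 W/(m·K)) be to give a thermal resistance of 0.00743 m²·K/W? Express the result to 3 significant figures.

0.0113 m

L = R·k = 0.00743 × 1.52 = 0.01129 m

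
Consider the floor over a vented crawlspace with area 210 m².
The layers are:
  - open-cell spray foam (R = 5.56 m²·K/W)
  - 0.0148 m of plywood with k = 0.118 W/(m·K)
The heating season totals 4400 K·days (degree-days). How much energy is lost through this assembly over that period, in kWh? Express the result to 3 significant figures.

0.0148/0.118 = 0.1254
R_total = 5.56 + 0.1254 = 5.685 m²·K/W
E = A × HDD × 24 / R / 1000 = 210 × 4400 × 24 / 5.685 / 1000 = 3901 kWh

3900 kWh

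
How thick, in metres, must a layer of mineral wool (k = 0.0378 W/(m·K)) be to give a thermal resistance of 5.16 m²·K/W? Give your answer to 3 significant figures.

0.195 m

L = R·k = 5.16 × 0.0378 = 0.195 m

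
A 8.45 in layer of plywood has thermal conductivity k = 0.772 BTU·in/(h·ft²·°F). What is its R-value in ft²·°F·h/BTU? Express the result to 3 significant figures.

10.9 ft²·°F·h/BTU

R = L/k = 8.45/0.772 = 10.95 ft²·°F·h/BTU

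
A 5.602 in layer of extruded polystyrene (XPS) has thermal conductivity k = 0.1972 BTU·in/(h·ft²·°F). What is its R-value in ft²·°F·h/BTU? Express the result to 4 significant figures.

28.41 ft²·°F·h/BTU

R = L/k = 5.602/0.1972 = 28.408 ft²·°F·h/BTU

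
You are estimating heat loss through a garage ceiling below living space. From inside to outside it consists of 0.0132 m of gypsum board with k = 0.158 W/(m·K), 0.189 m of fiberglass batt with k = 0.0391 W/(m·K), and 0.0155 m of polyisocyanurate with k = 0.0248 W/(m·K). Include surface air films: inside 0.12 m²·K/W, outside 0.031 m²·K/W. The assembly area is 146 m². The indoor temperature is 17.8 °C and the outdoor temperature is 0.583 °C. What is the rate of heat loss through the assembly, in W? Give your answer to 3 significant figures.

0.0132/0.158 = 0.08354
0.189/0.0391 = 4.834
0.0155/0.0248 = 0.625
R_total = 0.12 + 0.08354 + 4.834 + 0.625 + 0.031 = 5.693 m²·K/W
Q = A·ΔT/R = 146 × (17.8 − 0.583) / 5.693 = 441.5 W

442 W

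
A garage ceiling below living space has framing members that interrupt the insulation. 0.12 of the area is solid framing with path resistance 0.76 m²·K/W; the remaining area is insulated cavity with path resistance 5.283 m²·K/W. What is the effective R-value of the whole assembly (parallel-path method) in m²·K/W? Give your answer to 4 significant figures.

U_eff = 0.88/5.283 + 0.12/0.76 = 0.16657 + 0.15789 = 0.32447
R_eff = 1/U_eff = 3.082 m²·K/W

3.082 m²·K/W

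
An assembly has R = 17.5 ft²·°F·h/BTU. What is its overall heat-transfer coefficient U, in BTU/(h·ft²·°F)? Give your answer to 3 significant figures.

U = 1/R = 1/17.5 = 0.05714

0.0571 BTU/(h·ft²·°F)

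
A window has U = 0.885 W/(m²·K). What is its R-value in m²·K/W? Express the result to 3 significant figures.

1.13 m²·K/W

R = 1/U = 1/0.885 = 1.13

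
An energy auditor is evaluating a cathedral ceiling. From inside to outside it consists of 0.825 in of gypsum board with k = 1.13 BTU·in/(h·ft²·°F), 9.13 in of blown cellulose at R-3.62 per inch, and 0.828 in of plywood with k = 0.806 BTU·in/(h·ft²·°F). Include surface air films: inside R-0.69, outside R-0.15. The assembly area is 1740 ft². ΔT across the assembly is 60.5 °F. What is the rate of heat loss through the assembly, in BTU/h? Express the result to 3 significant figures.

0.825/1.13 = 0.7301
9.13 × 3.62 = 33.05
0.828/0.806 = 1.027
R_total = 0.69 + 0.7301 + 33.05 + 1.027 + 0.15 = 35.65 ft²·°F·h/BTU
Q = A·ΔT/R = 1740 × 60.5 / 35.65 = 2953 BTU/h

2950 BTU/h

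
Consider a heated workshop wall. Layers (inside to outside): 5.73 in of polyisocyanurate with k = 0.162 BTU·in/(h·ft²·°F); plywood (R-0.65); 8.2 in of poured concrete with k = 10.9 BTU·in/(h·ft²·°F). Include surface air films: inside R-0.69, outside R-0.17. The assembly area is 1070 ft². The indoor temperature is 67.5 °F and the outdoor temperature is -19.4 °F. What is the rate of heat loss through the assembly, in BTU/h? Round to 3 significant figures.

2470 BTU/h

5.73/0.162 = 35.37
8.2/10.9 = 0.7523
R_total = 0.69 + 35.37 + 0.65 + 0.7523 + 0.17 = 37.63 ft²·°F·h/BTU
Q = A·ΔT/R = 1070 × (67.5 − (-19.4)) / 37.63 = 2471 BTU/h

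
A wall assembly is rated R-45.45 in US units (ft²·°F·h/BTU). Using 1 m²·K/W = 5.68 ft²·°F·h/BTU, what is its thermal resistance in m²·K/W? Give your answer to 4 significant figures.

R_SI = 45.45/5.68 = 8.0018

8.002 m²·K/W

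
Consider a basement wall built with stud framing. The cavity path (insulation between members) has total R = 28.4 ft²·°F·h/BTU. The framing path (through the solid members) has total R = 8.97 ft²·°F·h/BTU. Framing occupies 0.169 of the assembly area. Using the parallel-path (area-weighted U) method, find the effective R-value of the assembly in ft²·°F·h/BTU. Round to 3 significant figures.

20.8 ft²·°F·h/BTU

U_eff = 0.831/28.4 + 0.169/8.97 = 0.02926 + 0.01884 = 0.0481
R_eff = 1/U_eff = 20.79 ft²·°F·h/BTU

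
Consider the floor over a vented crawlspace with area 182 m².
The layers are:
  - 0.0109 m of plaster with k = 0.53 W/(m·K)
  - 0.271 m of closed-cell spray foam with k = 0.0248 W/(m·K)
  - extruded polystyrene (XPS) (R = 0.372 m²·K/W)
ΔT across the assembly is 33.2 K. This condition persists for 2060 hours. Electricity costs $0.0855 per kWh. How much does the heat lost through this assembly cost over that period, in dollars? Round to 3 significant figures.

94.0 dollars

0.0109/0.53 = 0.02057
0.271/0.0248 = 10.93
R_total = 0.02057 + 10.93 + 0.372 = 11.32 m²·K/W
Q = 182 × 33.2 / 11.32 = 533.8 W
E = 533.8 W × 2060 h / 1000 = 1100 kWh
Cost = 1100 × 0.0855 = $94.01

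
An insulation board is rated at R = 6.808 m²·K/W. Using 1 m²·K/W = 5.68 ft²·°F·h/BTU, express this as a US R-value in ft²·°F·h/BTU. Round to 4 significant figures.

R_US = 6.808 × 5.68 = 38.669

38.67 ft²·°F·h/BTU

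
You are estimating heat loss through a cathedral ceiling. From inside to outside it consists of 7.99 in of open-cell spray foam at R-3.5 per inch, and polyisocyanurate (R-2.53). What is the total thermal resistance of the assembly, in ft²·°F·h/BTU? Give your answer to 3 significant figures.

7.99 × 3.5 = 27.96
R_total = 27.96 + 2.53 = 30.5 ft²·°F·h/BTU

30.5 ft²·°F·h/BTU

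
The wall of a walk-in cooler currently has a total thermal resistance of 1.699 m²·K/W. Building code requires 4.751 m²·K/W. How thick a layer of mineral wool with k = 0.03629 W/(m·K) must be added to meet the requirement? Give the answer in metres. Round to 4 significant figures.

0.1108 m

ΔR = 4.751 − 1.699 = 3.052 m²·K/W
L = ΔR × k = 3.052 × 0.03629 = 0.11076 m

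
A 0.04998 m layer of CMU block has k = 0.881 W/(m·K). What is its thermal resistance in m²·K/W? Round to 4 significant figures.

0.05673 m²·K/W

R = L/k = 0.04998/0.881 = 0.056731 m²·K/W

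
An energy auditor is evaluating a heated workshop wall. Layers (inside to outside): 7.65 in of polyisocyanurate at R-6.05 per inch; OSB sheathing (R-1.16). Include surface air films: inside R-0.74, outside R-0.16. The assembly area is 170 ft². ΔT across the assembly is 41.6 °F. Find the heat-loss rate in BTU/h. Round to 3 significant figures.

146 BTU/h

7.65 × 6.05 = 46.28
R_total = 0.74 + 46.28 + 1.16 + 0.16 = 48.34 ft²·°F·h/BTU
Q = A·ΔT/R = 170 × 41.6 / 48.34 = 146.3 BTU/h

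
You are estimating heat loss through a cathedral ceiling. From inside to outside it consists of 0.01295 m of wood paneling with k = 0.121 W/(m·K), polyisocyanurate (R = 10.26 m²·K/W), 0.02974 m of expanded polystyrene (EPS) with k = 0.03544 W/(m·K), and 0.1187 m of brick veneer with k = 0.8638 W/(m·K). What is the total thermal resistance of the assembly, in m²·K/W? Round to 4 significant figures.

11.34 m²·K/W

0.01295/0.121 = 0.10702
0.02974/0.03544 = 0.83916
0.1187/0.8638 = 0.13742
R_total = 0.10702 + 10.26 + 0.83916 + 0.13742 = 11.344 m²·K/W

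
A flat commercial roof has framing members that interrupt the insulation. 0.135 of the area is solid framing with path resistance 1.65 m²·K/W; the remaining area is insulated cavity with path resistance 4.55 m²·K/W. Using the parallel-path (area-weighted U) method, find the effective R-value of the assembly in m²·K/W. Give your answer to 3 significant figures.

U_eff = 0.865/4.55 + 0.135/1.65 = 0.1901 + 0.08182 = 0.2719
R_eff = 1/U_eff = 3.677 m²·K/W

3.68 m²·K/W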